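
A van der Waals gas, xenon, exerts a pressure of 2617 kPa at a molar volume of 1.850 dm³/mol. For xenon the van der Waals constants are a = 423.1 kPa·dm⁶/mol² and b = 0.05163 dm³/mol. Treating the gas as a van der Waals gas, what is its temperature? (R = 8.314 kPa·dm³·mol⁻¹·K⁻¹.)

T = (P + a/V_m²)(V_m − b)/R
P + a/V_m² = 2617 + 423.1/(1.850)² = 2740.6 kPa
V_m − b = 1.850 − 0.05163 = 1.7984 dm³/mol
T = (2740.6)(1.7984)/8.314 = 592.8 K

T ≈ 592.8 K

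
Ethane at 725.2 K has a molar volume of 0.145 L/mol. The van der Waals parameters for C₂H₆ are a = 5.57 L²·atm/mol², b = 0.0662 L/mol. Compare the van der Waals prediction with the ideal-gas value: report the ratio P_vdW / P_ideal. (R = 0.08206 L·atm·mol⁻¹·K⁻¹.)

Ideal: P_ideal = RT/V_m = (0.08206)(725.2)/0.145 = 410.413 atm
vdW: P = RT/(V_m − b) − a/V_m² = 59.5099/0.0788000 − 5.57/0.0210250 = 755.202 − 264.923 = 490.279 atm
Ratio = 490.279/410.413 = 1.195

P_vdW / P_ideal ≈ 1.195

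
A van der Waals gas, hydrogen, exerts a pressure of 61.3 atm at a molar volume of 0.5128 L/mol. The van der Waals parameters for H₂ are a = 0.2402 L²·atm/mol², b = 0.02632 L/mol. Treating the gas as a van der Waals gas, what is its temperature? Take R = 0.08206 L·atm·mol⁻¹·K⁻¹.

T = (P + a/V_m²)(V_m − b)/R
P + a/V_m² = 61.3 + 0.2402/(0.5128)² = 62.213 atm
V_m − b = 0.5128 − 0.02632 = 0.48648 L/mol
T = (62.213)(0.48648)/0.08206 = 368.8 K

T ≈ 368.8 K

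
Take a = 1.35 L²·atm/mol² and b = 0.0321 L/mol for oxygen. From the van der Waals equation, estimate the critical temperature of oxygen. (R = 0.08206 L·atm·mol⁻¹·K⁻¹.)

T_c ≈ 151.9 K

For a van der Waals gas, T_c = 8a/(27Rb).
T_c = 8×1.35/(27×0.08206×0.0321) = 10.800/0.071121 = 151.9 K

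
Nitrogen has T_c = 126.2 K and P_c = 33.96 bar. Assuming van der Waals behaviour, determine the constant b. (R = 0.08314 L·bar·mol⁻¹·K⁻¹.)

b ≈ 0.03862 L/mol

From T_c = 8a/(27Rb) and P_c = a/(27b²): b = R T_c/(8 P_c).
b = (0.08314)(126.2)/(8×33.96) = 10.492/271.68 = 0.03862 L/mol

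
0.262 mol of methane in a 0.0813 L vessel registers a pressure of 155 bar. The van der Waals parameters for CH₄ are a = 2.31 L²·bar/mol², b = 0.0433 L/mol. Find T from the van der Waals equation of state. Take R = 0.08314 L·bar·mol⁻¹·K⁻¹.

T = (P + a n²/V²)(V − nb)/(nR)
P + a n²/V² = 155 + (2.31)(0.262)²/(0.0813)² = 178.99 bar
V − nb = 0.0813 − (0.262)(0.0433) = 0.069955 L
T = (178.99)(0.069955)/((0.262)(0.08314)) = 574.8 K

T ≈ 574.8 K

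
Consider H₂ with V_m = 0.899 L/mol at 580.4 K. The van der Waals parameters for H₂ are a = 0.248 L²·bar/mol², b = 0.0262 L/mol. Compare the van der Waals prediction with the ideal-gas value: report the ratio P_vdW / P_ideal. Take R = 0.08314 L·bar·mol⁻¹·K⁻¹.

Ideal: P_ideal = RT/V_m = (0.08314)(580.4)/0.899 = 53.6757 bar
vdW: P = RT/(V_m − b) − a/V_m² = 48.2545/0.872800 − 0.248/0.808201 = 55.2870 − 0.306854 = 54.9801 bar
Ratio = 54.9801/53.6757 = 1.024

P_vdW / P_ideal ≈ 1.024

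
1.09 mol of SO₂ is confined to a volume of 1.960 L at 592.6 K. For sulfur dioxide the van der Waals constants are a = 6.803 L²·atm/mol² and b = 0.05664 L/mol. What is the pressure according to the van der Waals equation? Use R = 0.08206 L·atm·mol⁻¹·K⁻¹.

P = nRT/(V − nb) − a n²/V²
nRT/(V − nb) = (1.09)(0.08206)(592.6)/(1.960 − 1.09×0.05664) = 53.005/1.8983 = 27.922 atm
a n²/V² = (6.803)(1.09)²/(1.960)² = 2.1040 atm
P = 27.922 − 2.1040 = 25.82 atm

P ≈ 25.82 atm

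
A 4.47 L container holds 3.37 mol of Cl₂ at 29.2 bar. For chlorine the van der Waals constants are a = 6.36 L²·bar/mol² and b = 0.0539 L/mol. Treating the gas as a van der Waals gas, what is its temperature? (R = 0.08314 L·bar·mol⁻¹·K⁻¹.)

T = (P + a n²/V²)(V − nb)/(nR)
P + a n²/V² = 29.2 + (6.36)(3.37)²/(4.47)² = 32.815 bar
V − nb = 4.47 − (3.37)(0.0539) = 4.2884 L
T = (32.815)(4.2884)/((3.37)(0.08314)) = 502.3 K

T ≈ 502.3 K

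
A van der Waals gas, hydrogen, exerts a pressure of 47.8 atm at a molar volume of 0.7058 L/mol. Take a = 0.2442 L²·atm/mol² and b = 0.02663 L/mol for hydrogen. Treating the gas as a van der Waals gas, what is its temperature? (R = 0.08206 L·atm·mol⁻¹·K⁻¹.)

T ≈ 399.7 K

T = (P + a/V_m²)(V_m − b)/R
P + a/V_m² = 47.8 + 0.2442/(0.7058)² = 48.290 atm
V_m − b = 0.7058 − 0.02663 = 0.67917 L/mol
T = (48.290)(0.67917)/0.08206 = 399.7 K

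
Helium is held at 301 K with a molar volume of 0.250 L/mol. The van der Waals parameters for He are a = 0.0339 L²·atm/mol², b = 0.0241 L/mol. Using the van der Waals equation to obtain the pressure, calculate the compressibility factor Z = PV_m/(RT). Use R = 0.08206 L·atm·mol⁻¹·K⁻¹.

P = RT/(V_m − b) − a/V_m² = (0.08206)(301)/(0.250 − 0.0241) − 0.0339/(0.250)²
  = 24.700/0.22590 − 0.54240 = 109.34 − 0.54240 = 108.80 atm
Z = PV_m/(RT) = (108.80)(0.250)/((0.08206)(301)) = 27.200/24.700 = 1.101

Z ≈ 1.101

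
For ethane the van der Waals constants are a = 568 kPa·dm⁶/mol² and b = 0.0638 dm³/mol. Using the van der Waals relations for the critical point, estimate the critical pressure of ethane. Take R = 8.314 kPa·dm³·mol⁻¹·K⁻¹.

P_c ≈ 5168 kPa

For a van der Waals gas, P_c = a/(27b²).
P_c = 568/(27×(0.0638)²) = 568/0.10990 = 5168 kPa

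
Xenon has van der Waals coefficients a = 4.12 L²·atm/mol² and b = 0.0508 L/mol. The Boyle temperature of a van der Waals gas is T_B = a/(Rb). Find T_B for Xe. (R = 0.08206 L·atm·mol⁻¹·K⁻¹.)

For a van der Waals gas the second virial coefficient B₂ = b − a/(RT) vanishes at T_B = a/(Rb).
T_B = 4.12/(0.08206×0.0508) = 4.12/0.0041686 = 988.3 K

T_B ≈ 988.3 K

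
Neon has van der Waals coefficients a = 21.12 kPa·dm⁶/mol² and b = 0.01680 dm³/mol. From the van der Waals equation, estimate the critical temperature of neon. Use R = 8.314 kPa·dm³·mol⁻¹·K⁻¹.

For a van der Waals gas, T_c = 8a/(27Rb).
T_c = 8×21.12/(27×8.314×0.01680) = 168.96/3.7712 = 44.80 K

T_c ≈ 44.80 K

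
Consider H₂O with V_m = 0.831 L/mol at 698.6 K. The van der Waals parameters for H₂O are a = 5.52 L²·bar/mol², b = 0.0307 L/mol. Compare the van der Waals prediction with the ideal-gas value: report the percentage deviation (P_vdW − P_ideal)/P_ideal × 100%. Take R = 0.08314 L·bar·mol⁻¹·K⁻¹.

-7.60 %

Ideal: P_ideal = RT/V_m = (0.08314)(698.6)/0.831 = 69.8936 bar
vdW: P = RT/(V_m − b) − a/V_m² = 58.0816/0.800300 − 5.52/0.690561 = 72.5748 − 7.99350 = 64.5813 bar
% deviation = (64.5813 − 69.8936)/69.8936 × 100% = -7.60%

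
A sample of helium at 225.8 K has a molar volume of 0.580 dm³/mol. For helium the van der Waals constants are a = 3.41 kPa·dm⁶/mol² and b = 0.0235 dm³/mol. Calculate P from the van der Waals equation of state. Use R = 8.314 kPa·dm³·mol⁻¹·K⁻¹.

P = RT/(V_m − b) − a/V_m²
RT/(V_m − b) = (8.314)(225.8)/(0.580 − 0.0235) = 1877.3/0.55650 = 3373.4 kPa
a/V_m² = 3.41/(0.580)² = 10.137 kPa
P = 3373.4 − 10.137 = 3363 kPa

P ≈ 3363 kPa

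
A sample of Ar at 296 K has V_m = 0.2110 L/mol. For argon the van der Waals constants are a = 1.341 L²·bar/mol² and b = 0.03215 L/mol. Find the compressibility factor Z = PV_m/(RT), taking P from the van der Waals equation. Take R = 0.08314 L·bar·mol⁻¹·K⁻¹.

Z ≈ 0.9215

P = RT/(V_m − b) − a/V_m² = (0.08314)(296)/(0.2110 − 0.03215) − 1.341/(0.2110)²
  = 24.609/0.17885 − 30.121 = 137.60 − 30.121 = 107.48 bar
Z = PV_m/(RT) = (107.48)(0.2110)/((0.08314)(296)) = 22.678/24.609 = 0.9215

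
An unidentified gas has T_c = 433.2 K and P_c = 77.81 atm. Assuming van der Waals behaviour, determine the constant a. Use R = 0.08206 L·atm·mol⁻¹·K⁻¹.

From T_c = 8a/(27Rb) and P_c = a/(27b²): a = 27 R² T_c²/(64 P_c).
a = 27×(0.08206)²×(433.2)²/(64×77.81) = 34120/4979.8 = 6.852 L²·atm/mol²

a ≈ 6.852 L²·atm/mol²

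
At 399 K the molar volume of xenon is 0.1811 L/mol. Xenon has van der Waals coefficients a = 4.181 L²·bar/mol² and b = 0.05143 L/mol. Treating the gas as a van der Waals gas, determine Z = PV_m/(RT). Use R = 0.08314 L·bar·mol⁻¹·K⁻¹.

P = RT/(V_m − b) − a/V_m² = (0.08314)(399)/(0.1811 − 0.05143) − 4.181/(0.1811)²
  = 33.173/0.12967 − 127.48 = 255.83 − 127.48 = 128.35 bar
Z = PV_m/(RT) = (128.35)(0.1811)/((0.08314)(399)) = 23.244/33.173 = 0.7007

Z ≈ 0.7007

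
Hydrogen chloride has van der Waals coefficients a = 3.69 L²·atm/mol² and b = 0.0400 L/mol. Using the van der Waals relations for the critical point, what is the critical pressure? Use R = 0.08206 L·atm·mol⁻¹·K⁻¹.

For a van der Waals gas, P_c = a/(27b²).
P_c = 3.69/(27×(0.0400)²) = 3.69/0.043200 = 85.42 atm

P_c ≈ 85.42 atm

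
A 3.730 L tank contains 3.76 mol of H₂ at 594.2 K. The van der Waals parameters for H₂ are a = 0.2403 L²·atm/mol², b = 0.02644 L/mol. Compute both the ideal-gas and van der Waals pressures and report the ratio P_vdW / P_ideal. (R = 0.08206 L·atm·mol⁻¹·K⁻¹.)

Ideal: P_ideal = nRT/V = (3.76)(0.08206)(594.2)/3.730 = 49.1522 atm
vdW: P = nRT/(V − nb) − a n²/V² = 183.338/3.63059 − 3.39727/13.9129 = 50.4981 − 0.244181 = 50.2539 atm
Ratio = 50.2539/49.1522 = 1.022

P_vdW / P_ideal ≈ 1.022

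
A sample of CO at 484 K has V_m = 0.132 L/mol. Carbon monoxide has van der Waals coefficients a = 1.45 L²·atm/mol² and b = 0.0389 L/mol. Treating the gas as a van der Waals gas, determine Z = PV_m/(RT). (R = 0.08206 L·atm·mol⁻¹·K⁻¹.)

P = RT/(V_m − b) − a/V_m² = (0.08206)(484)/(0.132 − 0.0389) − 1.45/(0.132)²
  = 39.717/0.093100 − 83.219 = 426.61 − 83.219 = 343.39 atm
Z = PV_m/(RT) = (343.39)(0.132)/((0.08206)(484)) = 45.327/39.717 = 1.141

Z ≈ 1.141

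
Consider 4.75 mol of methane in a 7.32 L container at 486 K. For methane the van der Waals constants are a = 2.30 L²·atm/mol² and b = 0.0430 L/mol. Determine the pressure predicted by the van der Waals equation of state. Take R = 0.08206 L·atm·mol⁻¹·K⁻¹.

P = nRT/(V − nb) − a n²/V²
nRT/(V − nb) = (4.75)(0.08206)(486)/(7.32 − 4.75×0.0430) = 189.44/7.1158 = 26.622 atm
a n²/V² = (2.30)(4.75)²/(7.32)² = 0.96848 atm
P = 26.622 − 0.96848 = 25.65 atm

P ≈ 25.65 atm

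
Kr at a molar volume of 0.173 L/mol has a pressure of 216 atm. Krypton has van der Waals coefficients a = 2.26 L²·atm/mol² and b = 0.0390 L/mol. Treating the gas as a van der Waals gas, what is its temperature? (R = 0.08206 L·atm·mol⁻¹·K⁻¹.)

T = (P + a/V_m²)(V_m − b)/R
P + a/V_m² = 216 + 2.26/(0.173)² = 291.51 atm
V_m − b = 0.173 − 0.0390 = 0.13400 L/mol
T = (291.51)(0.13400)/0.08206 = 476.0 K

T ≈ 476.0 K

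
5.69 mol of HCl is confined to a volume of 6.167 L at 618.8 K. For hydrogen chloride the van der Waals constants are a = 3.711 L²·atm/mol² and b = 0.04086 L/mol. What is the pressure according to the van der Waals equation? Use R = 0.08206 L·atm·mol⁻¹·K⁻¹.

P ≈ 45.53 atm

P = nRT/(V − nb) − a n²/V²
nRT/(V − nb) = (5.69)(0.08206)(618.8)/(6.167 − 5.69×0.04086) = 288.93/5.9345 = 48.686 atm
a n²/V² = (3.711)(5.69)²/(6.167)² = 3.1591 atm
P = 48.686 − 3.1591 = 45.53 atm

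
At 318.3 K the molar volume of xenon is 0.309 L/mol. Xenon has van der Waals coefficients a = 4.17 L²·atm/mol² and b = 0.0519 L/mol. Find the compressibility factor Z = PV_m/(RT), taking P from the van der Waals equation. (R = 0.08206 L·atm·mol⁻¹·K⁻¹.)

P = RT/(V_m − b) − a/V_m² = (0.08206)(318.3)/(0.309 − 0.0519) − 4.17/(0.309)²
  = 26.120/0.25710 − 43.674 = 101.59 − 43.674 = 57.92 atm
Z = PV_m/(RT) = (57.92)(0.309)/((0.08206)(318.3)) = 17.897/26.120 = 0.6852

Z ≈ 0.6852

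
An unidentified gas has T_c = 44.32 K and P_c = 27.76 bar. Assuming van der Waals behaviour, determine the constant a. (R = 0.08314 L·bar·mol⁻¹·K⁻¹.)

From T_c = 8a/(27Rb) and P_c = a/(27b²): a = 27 R² T_c²/(64 P_c).
a = 27×(0.08314)²×(44.32)²/(64×27.76) = 366.59/1776.6 = 0.2063 L²·bar/mol²

a ≈ 0.2063 L²·bar/mol²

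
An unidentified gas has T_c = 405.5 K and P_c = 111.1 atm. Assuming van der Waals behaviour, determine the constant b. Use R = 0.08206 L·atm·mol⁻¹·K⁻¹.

From T_c = 8a/(27Rb) and P_c = a/(27b²): b = R T_c/(8 P_c).
b = (0.08206)(405.5)/(8×111.1) = 33.275/888.80 = 0.03744 L/mol

b ≈ 0.03744 L/mol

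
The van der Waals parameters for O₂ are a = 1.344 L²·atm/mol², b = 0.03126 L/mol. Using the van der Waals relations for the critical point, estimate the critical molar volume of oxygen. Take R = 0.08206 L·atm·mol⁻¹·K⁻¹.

V_m,c ≈ 0.09378 L/mol

For a van der Waals gas, V_m,c = 3b.
V_m,c = 3×0.03126 = 0.09378 L/mol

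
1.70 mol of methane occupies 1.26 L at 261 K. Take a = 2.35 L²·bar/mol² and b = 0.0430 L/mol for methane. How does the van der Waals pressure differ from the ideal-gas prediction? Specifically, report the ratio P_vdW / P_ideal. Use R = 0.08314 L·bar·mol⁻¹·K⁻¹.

Ideal: P_ideal = nRT/V = (1.70)(0.08314)(261)/1.26 = 29.2772 bar
vdW: P = nRT/(V − nb) − a n²/V² = 36.8892/1.18690 − 6.79150/1.58760 = 31.0803 − 4.27784 = 26.8025 bar
Ratio = 26.8025/29.2772 = 0.9155

P_vdW / P_ideal ≈ 0.9155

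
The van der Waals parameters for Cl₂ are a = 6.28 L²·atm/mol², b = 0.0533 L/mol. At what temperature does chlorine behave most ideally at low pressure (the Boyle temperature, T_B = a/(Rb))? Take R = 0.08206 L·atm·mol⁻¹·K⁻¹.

For a van der Waals gas the second virial coefficient B₂ = b − a/(RT) vanishes at T_B = a/(Rb).
T_B = 6.28/(0.08206×0.0533) = 6.28/0.0043738 = 1436 K

T_B ≈ 1436 K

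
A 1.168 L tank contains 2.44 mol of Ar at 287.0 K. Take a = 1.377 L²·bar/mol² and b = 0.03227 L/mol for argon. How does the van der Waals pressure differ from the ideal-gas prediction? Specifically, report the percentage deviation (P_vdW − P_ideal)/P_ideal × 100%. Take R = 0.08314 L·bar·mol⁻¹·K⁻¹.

-4.83 %

Ideal: P_ideal = nRT/V = (2.44)(0.08314)(287.0)/1.168 = 49.8470 bar
vdW: P = nRT/(V − nb) − a n²/V² = 58.2213/1.08926 − 8.19811/1.36422 = 53.4503 − 6.00938 = 47.4409 bar
% deviation = (47.4409 − 49.8470)/49.8470 × 100% = -4.83%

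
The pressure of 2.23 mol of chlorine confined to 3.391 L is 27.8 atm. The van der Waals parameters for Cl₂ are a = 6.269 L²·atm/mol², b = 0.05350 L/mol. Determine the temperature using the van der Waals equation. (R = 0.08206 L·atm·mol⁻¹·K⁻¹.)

T ≈ 545.5 K

T = (P + a n²/V²)(V − nb)/(nR)
P + a n²/V² = 27.8 + (6.269)(2.23)²/(3.391)² = 30.511 atm
V − nb = 3.391 − (2.23)(0.05350) = 3.2717 L
T = (30.511)(3.2717)/((2.23)(0.08206)) = 545.5 K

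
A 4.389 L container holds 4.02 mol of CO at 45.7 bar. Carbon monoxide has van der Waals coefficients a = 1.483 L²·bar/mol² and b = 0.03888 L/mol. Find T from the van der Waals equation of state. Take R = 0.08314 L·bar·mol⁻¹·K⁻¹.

T ≈ 594.5 K

T = (P + a n²/V²)(V − nb)/(nR)
P + a n²/V² = 45.7 + (1.483)(4.02)²/(4.389)² = 46.944 bar
V − nb = 4.389 − (4.02)(0.03888) = 4.2327 L
T = (46.944)(4.2327)/((4.02)(0.08314)) = 594.5 K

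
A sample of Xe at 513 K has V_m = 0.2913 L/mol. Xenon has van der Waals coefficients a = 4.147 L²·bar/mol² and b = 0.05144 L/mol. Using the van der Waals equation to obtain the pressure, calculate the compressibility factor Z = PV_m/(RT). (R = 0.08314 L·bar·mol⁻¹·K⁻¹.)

P = RT/(V_m − b) − a/V_m² = (0.08314)(513)/(0.2913 − 0.05144) − 4.147/(0.2913)²
  = 42.651/0.23986 − 48.871 = 177.82 − 48.871 = 128.95 bar
Z = PV_m/(RT) = (128.95)(0.2913)/((0.08314)(513)) = 37.563/42.651 = 0.8807

Z ≈ 0.8807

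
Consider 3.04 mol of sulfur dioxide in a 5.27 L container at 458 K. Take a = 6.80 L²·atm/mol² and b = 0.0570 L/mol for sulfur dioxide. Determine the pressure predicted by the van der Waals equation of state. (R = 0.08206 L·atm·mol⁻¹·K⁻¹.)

P ≈ 20.15 atm

P = nRT/(V − nb) − a n²/V²
nRT/(V − nb) = (3.04)(0.08206)(458)/(5.27 − 3.04×0.0570) = 114.25/5.0967 = 22.416 atm
a n²/V² = (6.80)(3.04)²/(5.27)² = 2.2627 atm
P = 22.416 − 2.2627 = 20.15 atm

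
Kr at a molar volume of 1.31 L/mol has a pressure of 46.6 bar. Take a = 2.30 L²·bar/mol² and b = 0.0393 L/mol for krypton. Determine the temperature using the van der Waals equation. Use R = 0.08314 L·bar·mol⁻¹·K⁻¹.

T = (P + a/V_m²)(V_m − b)/R
P + a/V_m² = 46.6 + 2.30/(1.31)² = 47.940 bar
V_m − b = 1.31 − 0.0393 = 1.2707 L/mol
T = (47.940)(1.2707)/0.08314 = 732.7 K

T ≈ 732.7 K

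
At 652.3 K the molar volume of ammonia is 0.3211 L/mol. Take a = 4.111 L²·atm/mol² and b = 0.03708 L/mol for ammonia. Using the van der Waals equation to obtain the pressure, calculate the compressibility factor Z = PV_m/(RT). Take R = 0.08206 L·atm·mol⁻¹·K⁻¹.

Z ≈ 0.8914

P = RT/(V_m − b) − a/V_m² = (0.08206)(652.3)/(0.3211 − 0.03708) − 4.111/(0.3211)²
  = 53.528/0.28402 − 39.872 = 188.47 − 39.872 = 148.60 atm
Z = PV_m/(RT) = (148.60)(0.3211)/((0.08206)(652.3)) = 47.715/53.528 = 0.8914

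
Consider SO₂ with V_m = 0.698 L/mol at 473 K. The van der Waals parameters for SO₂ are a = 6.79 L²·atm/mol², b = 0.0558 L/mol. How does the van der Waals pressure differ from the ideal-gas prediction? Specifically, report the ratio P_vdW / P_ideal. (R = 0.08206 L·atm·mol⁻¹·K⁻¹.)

P_vdW / P_ideal ≈ 0.8363

Ideal: P_ideal = RT/V_m = (0.08206)(473)/0.698 = 55.6080 atm
vdW: P = RT/(V_m − b) − a/V_m² = 38.8144/0.642200 − 6.79/0.487204 = 60.4397 − 13.9367 = 46.5030 atm
Ratio = 46.5030/55.6080 = 0.8363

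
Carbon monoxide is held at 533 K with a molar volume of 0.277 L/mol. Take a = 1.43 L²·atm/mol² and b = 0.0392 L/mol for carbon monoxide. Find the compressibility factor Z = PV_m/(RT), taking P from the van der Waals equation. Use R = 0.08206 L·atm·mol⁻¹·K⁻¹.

Z ≈ 1.047

P = RT/(V_m − b) − a/V_m² = (0.08206)(533)/(0.277 − 0.0392) − 1.43/(0.277)²
  = 43.738/0.23780 − 18.637 = 183.93 − 18.637 = 165.29 atm
Z = PV_m/(RT) = (165.29)(0.277)/((0.08206)(533)) = 45.785/43.738 = 1.047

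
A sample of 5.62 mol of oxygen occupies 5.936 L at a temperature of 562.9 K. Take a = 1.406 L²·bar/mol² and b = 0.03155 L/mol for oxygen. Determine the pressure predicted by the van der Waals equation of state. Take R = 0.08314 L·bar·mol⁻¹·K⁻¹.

P = nRT/(V − nb) − a n²/V²
nRT/(V − nb) = (5.62)(0.08314)(562.9)/(5.936 − 5.62×0.03155) = 263.01/5.7587 = 45.672 bar
a n²/V² = (1.406)(5.62)²/(5.936)² = 1.2603 bar
P = 45.672 − 1.2603 = 44.41 bar

P ≈ 44.41 bar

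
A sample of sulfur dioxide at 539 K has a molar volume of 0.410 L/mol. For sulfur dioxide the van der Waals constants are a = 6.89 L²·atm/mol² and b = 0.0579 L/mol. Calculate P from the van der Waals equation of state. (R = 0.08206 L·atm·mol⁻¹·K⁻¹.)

P ≈ 84.63 atm

P = RT/(V_m − b) − a/V_m²
RT/(V_m − b) = (0.08206)(539)/(0.410 − 0.0579) = 44.230/0.35210 = 125.62 atm
a/V_m² = 6.89/(0.410)² = 40.988 atm
P = 125.62 − 40.988 = 84.63 atm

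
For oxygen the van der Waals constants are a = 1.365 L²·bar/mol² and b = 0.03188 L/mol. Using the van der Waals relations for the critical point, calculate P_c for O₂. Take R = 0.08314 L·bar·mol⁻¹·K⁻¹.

For a van der Waals gas, P_c = a/(27b²).
P_c = 1.365/(27×(0.03188)²) = 1.365/0.027441 = 49.74 bar

P_c ≈ 49.74 bar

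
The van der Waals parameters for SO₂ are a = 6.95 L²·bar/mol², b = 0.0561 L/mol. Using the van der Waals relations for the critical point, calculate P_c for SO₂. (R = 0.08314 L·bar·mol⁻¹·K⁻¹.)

For a van der Waals gas, P_c = a/(27b²).
P_c = 6.95/(27×(0.0561)²) = 6.95/0.084975 = 81.79 bar

P_c ≈ 81.79 bar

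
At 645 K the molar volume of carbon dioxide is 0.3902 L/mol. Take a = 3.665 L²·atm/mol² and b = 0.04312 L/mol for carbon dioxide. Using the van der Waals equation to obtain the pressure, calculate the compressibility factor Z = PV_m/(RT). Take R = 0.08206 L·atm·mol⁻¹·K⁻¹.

P = RT/(V_m − b) − a/V_m² = (0.08206)(645)/(0.3902 − 0.04312) − 3.665/(0.3902)²
  = 52.929/0.34708 − 24.071 = 152.50 − 24.071 = 128.43 atm
Z = PV_m/(RT) = (128.43)(0.3902)/((0.08206)(645)) = 50.113/52.929 = 0.9468

Z ≈ 0.9468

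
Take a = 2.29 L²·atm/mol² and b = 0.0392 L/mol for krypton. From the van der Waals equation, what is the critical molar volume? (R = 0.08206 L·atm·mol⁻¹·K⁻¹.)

V_m,c ≈ 0.1176 L/mol

For a van der Waals gas, V_m,c = 3b.
V_m,c = 3×0.0392 = 0.1176 L/mol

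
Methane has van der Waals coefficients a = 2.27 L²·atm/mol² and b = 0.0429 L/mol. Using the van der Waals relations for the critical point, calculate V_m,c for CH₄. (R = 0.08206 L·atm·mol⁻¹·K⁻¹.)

For a van der Waals gas, V_m,c = 3b.
V_m,c = 3×0.0429 = 0.1287 L/mol

V_m,c ≈ 0.1287 L/mol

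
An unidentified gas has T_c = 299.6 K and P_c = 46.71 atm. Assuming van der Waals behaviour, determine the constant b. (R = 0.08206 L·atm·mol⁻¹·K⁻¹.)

From T_c = 8a/(27Rb) and P_c = a/(27b²): b = R T_c/(8 P_c).
b = (0.08206)(299.6)/(8×46.71) = 24.585/373.68 = 0.06579 L/mol

b ≈ 0.06579 L/mol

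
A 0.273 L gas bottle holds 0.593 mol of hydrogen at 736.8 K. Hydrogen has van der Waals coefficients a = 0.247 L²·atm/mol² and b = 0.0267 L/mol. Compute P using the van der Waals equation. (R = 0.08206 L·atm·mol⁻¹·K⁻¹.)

P = nRT/(V − nb) − a n²/V²
nRT/(V − nb) = (0.593)(0.08206)(736.8)/(0.273 − 0.593×0.0267) = 35.854/0.25717 = 139.42 atm
a n²/V² = (0.247)(0.593)²/(0.273)² = 1.1654 atm
P = 139.42 − 1.1654 = 138.3 atm

P ≈ 138.3 atm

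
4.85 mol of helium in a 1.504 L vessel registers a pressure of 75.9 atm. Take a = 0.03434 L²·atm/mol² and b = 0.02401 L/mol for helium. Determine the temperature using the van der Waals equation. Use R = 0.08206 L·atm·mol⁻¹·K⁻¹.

T ≈ 265.9 K

T = (P + a n²/V²)(V − nb)/(nR)
P + a n²/V² = 75.9 + (0.03434)(4.85)²/(1.504)² = 76.257 atm
V − nb = 1.504 − (4.85)(0.02401) = 1.3876 L
T = (76.257)(1.3876)/((4.85)(0.08206)) = 265.9 K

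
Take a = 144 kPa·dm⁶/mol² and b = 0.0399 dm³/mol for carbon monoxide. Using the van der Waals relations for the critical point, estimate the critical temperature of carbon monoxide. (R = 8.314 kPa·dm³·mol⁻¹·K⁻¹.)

For a van der Waals gas, T_c = 8a/(27Rb).
T_c = 8×144/(27×8.314×0.0399) = 1152.0/8.9567 = 128.6 K

T_c ≈ 128.6 K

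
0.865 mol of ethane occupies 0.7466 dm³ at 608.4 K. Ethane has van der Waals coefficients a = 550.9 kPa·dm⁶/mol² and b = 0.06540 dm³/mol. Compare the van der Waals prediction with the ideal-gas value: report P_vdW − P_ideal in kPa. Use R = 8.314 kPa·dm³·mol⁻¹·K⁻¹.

ΔP ≈ -259.0 kPa

Ideal: P_ideal = nRT/V = (0.865)(8.314)(608.4)/0.7466 = 5860.40 kPa
vdW: P = nRT/(V − nb) − a n²/V² = 4375.38/0.690029 − 412.197/0.557412 = 6340.86 − 739.484 = 5601.38 kPa
ΔP = 5601.38 − 5860.40 = -259.0 kPa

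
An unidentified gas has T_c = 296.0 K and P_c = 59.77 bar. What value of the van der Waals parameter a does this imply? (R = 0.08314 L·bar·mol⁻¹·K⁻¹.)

From T_c = 8a/(27Rb) and P_c = a/(27b²): a = 27 R² T_c²/(64 P_c).
a = 27×(0.08314)²×(296.0)²/(64×59.77) = 16352/3825.3 = 4.275 L²·bar/mol²

a ≈ 4.275 L²·bar/mol²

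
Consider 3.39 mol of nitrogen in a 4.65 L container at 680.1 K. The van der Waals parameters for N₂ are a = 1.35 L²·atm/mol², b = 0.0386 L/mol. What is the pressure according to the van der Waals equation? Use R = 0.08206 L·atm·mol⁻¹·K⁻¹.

P ≈ 41.15 atm

P = nRT/(V − nb) − a n²/V²
nRT/(V − nb) = (3.39)(0.08206)(680.1)/(4.65 − 3.39×0.0386) = 189.19/4.5191 = 41.865 atm
a n²/V² = (1.35)(3.39)²/(4.65)² = 0.71751 atm
P = 41.865 − 0.71751 = 41.15 atm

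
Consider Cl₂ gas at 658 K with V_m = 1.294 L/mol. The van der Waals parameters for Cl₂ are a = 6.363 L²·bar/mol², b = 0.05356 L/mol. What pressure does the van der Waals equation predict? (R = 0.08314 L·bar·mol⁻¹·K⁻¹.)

P ≈ 40.30 bar

P = RT/(V_m − b) − a/V_m²
RT/(V_m − b) = (0.08314)(658)/(1.294 − 0.05356) = 54.706/1.2404 = 44.104 bar
a/V_m² = 6.363/(1.294)² = 3.8001 bar
P = 44.104 − 3.8001 = 40.30 bar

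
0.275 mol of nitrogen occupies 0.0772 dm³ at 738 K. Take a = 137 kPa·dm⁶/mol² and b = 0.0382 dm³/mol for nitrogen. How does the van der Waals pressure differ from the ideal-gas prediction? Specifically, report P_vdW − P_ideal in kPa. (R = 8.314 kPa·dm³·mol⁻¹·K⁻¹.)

ΔP ≈ 1704 kPa

Ideal: P_ideal = nRT/V = (0.275)(8.314)(738)/0.0772 = 21856.6 kPa
vdW: P = nRT/(V − nb) − a n²/V² = 1687.33/0.0666950 − 10.3606/0.00595984 = 25299.2 − 1738.40 = 23560.8 kPa
ΔP = 23560.8 − 21856.6 = 1704 kPa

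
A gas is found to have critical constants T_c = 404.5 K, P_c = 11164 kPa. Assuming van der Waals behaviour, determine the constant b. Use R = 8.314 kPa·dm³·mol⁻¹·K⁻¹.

b ≈ 0.03765 dm³/mol

From T_c = 8a/(27Rb) and P_c = a/(27b²): b = R T_c/(8 P_c).
b = (8.314)(404.5)/(8×11164) = 3363.0/89312 = 0.03765 dm³/mol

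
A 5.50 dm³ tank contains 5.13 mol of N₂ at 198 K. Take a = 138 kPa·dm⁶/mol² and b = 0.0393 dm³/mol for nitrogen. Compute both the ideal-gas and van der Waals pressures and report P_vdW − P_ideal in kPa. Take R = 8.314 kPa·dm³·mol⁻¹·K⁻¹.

Ideal: P_ideal = nRT/V = (5.13)(8.314)(198)/5.50 = 1535.43 kPa
vdW: P = nRT/(V − nb) − a n²/V² = 8444.86/5.29839 − 3631.73/30.2500 = 1593.85 − 120.057 = 1473.79 kPa
ΔP = 1473.79 − 1535.43 = -61.6 kPa

ΔP ≈ -61.6 kPa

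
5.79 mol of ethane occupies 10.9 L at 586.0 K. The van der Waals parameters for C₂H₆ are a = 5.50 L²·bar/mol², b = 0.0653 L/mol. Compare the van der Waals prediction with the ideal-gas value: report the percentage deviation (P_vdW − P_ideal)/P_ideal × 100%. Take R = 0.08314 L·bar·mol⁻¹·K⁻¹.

-2.40 %

Ideal: P_ideal = nRT/V = (5.79)(0.08314)(586.0)/10.9 = 25.8797 bar
vdW: P = nRT/(V − nb) − a n²/V² = 282.089/10.5219 − 184.383/118.810 = 26.8097 − 1.55191 = 25.2578 bar
% deviation = (25.2578 − 25.8797)/25.8797 × 100% = -2.40%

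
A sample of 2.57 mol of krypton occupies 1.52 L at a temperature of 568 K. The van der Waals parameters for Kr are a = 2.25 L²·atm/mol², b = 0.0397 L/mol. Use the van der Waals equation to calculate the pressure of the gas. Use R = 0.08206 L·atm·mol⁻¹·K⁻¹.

P = nRT/(V − nb) − a n²/V²
nRT/(V − nb) = (2.57)(0.08206)(568)/(1.52 − 2.57×0.0397) = 119.79/1.4180 = 84.478 atm
a n²/V² = (2.25)(2.57)²/(1.52)² = 6.4322 atm
P = 84.478 − 6.4322 = 78.05 atm

P ≈ 78.05 atm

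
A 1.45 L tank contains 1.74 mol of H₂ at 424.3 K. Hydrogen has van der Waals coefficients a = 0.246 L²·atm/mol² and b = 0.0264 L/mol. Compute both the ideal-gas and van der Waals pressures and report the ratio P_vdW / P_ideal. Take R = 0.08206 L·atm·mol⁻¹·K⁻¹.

Ideal: P_ideal = nRT/V = (1.74)(0.08206)(424.3)/1.45 = 41.7817 atm
vdW: P = nRT/(V − nb) − a n²/V² = 60.5834/1.40406 − 0.744790/2.10250 = 43.1487 − 0.354240 = 42.7945 atm
Ratio = 42.7945/41.7817 = 1.024

P_vdW / P_ideal ≈ 1.024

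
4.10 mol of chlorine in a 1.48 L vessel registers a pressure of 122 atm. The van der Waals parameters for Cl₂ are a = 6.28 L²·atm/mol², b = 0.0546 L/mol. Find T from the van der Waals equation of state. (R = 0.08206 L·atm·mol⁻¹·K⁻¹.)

T = (P + a n²/V²)(V − nb)/(nR)
P + a n²/V² = 122 + (6.28)(4.10)²/(1.48)² = 170.20 atm
V − nb = 1.48 − (4.10)(0.0546) = 1.2561 L
T = (170.20)(1.2561)/((4.10)(0.08206)) = 635.4 K

T ≈ 635.4 K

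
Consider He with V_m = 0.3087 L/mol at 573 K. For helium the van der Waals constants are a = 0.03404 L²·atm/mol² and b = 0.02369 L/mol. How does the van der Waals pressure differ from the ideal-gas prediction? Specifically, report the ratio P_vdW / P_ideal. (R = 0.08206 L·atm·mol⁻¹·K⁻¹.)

Ideal: P_ideal = RT/V_m = (0.08206)(573)/0.3087 = 152.317 atm
vdW: P = RT/(V_m − b) − a/V_m² = 47.0204/0.285010 − 0.03404/0.0952957 = 164.978 − 0.357204 = 164.621 atm
Ratio = 164.621/152.317 = 1.081

P_vdW / P_ideal ≈ 1.081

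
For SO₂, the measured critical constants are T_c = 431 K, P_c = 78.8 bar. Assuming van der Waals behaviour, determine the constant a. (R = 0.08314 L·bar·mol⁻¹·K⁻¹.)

a ≈ 6.874 L²·bar/mol²

From T_c = 8a/(27Rb) and P_c = a/(27b²): a = 27 R² T_c²/(64 P_c).
a = 27×(0.08314)²×(431)²/(64×78.8) = 34669/5043.2 = 6.874 L²·bar/mol²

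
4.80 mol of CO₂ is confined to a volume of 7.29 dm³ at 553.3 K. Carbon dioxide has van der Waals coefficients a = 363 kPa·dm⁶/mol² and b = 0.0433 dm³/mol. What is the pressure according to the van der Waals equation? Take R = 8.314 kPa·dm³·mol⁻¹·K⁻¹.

P = nRT/(V − nb) − a n²/V²
nRT/(V − nb) = (4.80)(8.314)(553.3)/(7.29 − 4.80×0.0433) = 22081/7.0822 = 3117.8 kPa
a n²/V² = (363)(4.80)²/(7.29)² = 157.37 kPa
P = 3117.8 − 157.37 = 2960 kPa

P ≈ 2960 kPa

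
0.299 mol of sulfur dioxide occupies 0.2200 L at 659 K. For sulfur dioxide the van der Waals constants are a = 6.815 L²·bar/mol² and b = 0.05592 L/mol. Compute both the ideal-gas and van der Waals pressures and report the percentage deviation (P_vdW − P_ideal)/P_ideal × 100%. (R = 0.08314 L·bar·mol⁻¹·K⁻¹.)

Ideal: P_ideal = nRT/V = (0.299)(0.08314)(659)/0.2200 = 74.4636 bar
vdW: P = nRT/(V − nb) − a n²/V² = 16.3820/0.203280 − 0.609268/0.0484000 = 80.5884 − 12.5882 = 68.0002 bar
% deviation = (68.0002 − 74.4636)/74.4636 × 100% = -8.68%

-8.68 %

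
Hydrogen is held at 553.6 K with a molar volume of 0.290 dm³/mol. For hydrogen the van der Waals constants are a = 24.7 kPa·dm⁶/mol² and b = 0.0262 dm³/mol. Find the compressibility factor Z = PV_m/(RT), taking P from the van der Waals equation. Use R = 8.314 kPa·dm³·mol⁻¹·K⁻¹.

Z ≈ 1.081

P = RT/(V_m − b) − a/V_m² = (8.314)(553.6)/(0.290 − 0.0262) − 24.7/(0.290)²
  = 4602.6/0.26380 − 293.70 = 17447 − 293.70 = 17153 kPa
Z = PV_m/(RT) = (17153)(0.290)/((8.314)(553.6)) = 4974.4/4602.6 = 1.081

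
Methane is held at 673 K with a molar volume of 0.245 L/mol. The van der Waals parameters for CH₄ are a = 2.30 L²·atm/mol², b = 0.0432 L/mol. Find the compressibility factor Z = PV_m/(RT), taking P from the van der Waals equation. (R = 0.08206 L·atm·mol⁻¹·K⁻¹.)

P = RT/(V_m − b) − a/V_m² = (0.08206)(673)/(0.245 − 0.0432) − 2.30/(0.245)²
  = 55.226/0.20180 − 38.317 = 273.67 − 38.317 = 235.35 atm
Z = PV_m/(RT) = (235.35)(0.245)/((0.08206)(673)) = 57.661/55.226 = 1.044

Z ≈ 1.044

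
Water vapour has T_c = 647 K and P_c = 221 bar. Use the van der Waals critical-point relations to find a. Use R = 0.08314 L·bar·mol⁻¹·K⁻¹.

From T_c = 8a/(27Rb) and P_c = a/(27b²): a = 27 R² T_c²/(64 P_c).
a = 27×(0.08314)²×(647)²/(64×221) = 78125/14144 = 5.524 L²·bar/mol²

a ≈ 5.524 L²·bar/mol²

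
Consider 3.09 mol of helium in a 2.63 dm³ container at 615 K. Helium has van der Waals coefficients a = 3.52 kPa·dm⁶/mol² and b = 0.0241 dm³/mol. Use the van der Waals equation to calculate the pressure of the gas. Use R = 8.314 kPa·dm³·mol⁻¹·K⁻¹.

P = nRT/(V − nb) − a n²/V²
nRT/(V − nb) = (3.09)(8.314)(615)/(2.63 − 3.09×0.0241) = 15800/2.5555 = 6182.7 kPa
a n²/V² = (3.52)(3.09)²/(2.63)² = 4.8590 kPa
P = 6182.7 − 4.8590 = 6178 kPa

P ≈ 6178 kPa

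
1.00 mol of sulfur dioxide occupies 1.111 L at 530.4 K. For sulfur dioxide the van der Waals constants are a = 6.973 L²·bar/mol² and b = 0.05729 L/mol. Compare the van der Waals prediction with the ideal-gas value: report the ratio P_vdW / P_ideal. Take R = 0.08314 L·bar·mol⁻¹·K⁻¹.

Ideal: P_ideal = nRT/V = (1.00)(0.08314)(530.4)/1.111 = 39.6917 bar
vdW: P = nRT/(V − nb) − a n²/V² = 44.0975/1.05371 − 6.97300/1.23432 = 41.8497 − 5.64926 = 36.2004 bar
Ratio = 36.2004/39.6917 = 0.9120

P_vdW / P_ideal ≈ 0.9120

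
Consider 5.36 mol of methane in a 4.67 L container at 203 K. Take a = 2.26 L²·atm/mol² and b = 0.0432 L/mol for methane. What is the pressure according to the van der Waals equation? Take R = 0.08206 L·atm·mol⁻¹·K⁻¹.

P ≈ 17.14 atm

P = nRT/(V − nb) − a n²/V²
nRT/(V − nb) = (5.36)(0.08206)(203)/(4.67 − 5.36×0.0432) = 89.288/4.4384 = 20.117 atm
a n²/V² = (2.26)(5.36)²/(4.67)² = 2.9772 atm
P = 20.117 − 2.9772 = 17.14 atm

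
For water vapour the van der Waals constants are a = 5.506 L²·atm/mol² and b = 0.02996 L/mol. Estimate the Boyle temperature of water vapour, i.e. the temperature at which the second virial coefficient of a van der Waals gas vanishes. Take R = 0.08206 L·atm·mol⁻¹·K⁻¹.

T_B ≈ 2240 K

For a van der Waals gas the second virial coefficient B₂ = b − a/(RT) vanishes at T_B = a/(Rb).
T_B = 5.506/(0.08206×0.02996) = 5.506/0.0024585 = 2240 K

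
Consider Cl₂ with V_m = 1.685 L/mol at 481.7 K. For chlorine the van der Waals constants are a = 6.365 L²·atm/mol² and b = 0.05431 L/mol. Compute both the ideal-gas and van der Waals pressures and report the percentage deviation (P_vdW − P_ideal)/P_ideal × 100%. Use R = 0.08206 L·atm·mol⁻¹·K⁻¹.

Ideal: P_ideal = RT/V_m = (0.08206)(481.7)/1.685 = 23.4589 atm
vdW: P = RT/(V_m − b) − a/V_m² = 39.5283/1.63069 − 6.365/2.83923 = 24.2402 − 2.24180 = 21.9984 atm
% deviation = (21.9984 − 23.4589)/23.4589 × 100% = -6.23%

-6.23 %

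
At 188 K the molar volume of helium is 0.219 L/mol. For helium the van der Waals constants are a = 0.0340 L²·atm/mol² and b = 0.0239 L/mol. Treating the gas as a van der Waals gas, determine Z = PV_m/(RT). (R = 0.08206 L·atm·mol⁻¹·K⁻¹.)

Z ≈ 1.112

P = RT/(V_m − b) − a/V_m² = (0.08206)(188)/(0.219 − 0.0239) − 0.0340/(0.219)²
  = 15.427/0.19510 − 0.70891 = 79.072 − 0.70891 = 78.363 atm
Z = PV_m/(RT) = (78.363)(0.219)/((0.08206)(188)) = 17.161/15.427 = 1.112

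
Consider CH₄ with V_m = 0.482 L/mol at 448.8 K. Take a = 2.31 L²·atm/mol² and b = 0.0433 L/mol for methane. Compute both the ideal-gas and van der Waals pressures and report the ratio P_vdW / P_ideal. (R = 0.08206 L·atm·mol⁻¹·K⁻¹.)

Ideal: P_ideal = RT/V_m = (0.08206)(448.8)/0.482 = 76.4077 atm
vdW: P = RT/(V_m − b) − a/V_m² = 36.8285/0.438700 − 2.31/0.232324 = 83.9492 − 9.94301 = 74.0062 atm
Ratio = 74.0062/76.4077 = 0.9686

P_vdW / P_ideal ≈ 0.9686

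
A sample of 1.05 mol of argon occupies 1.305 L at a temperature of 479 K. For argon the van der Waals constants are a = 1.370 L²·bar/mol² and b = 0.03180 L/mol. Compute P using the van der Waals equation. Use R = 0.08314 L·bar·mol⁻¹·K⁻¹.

P = nRT/(V − nb) − a n²/V²
nRT/(V − nb) = (1.05)(0.08314)(479)/(1.305 − 1.05×0.03180) = 41.815/1.2716 = 32.884 bar
a n²/V² = (1.370)(1.05)²/(1.305)² = 0.88691 bar
P = 32.884 − 0.88691 = 32.00 bar

P ≈ 32.00 bar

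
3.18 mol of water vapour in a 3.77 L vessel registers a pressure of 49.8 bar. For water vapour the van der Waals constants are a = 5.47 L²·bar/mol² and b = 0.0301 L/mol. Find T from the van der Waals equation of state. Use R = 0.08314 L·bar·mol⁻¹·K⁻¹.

T ≈ 746.2 K

T = (P + a n²/V²)(V − nb)/(nR)
P + a n²/V² = 49.8 + (5.47)(3.18)²/(3.77)² = 53.692 bar
V − nb = 3.77 − (3.18)(0.0301) = 3.6743 L
T = (53.692)(3.6743)/((3.18)(0.08314)) = 746.2 K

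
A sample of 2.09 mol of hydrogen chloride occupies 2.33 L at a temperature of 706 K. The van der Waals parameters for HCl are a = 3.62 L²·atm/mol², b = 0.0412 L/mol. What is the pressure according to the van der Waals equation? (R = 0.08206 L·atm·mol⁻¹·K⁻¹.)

P ≈ 51.05 atm

P = nRT/(V − nb) − a n²/V²
nRT/(V − nb) = (2.09)(0.08206)(706)/(2.33 − 2.09×0.0412) = 121.08/2.2439 = 53.960 atm
a n²/V² = (3.62)(2.09)²/(2.33)² = 2.9127 atm
P = 53.960 − 2.9127 = 51.05 atm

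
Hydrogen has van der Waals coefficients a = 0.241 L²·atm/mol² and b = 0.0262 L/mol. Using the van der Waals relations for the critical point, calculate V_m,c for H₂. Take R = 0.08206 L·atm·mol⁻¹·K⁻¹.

V_m,c ≈ 0.07860 L/mol

For a van der Waals gas, V_m,c = 3b.
V_m,c = 3×0.0262 = 0.07860 L/mol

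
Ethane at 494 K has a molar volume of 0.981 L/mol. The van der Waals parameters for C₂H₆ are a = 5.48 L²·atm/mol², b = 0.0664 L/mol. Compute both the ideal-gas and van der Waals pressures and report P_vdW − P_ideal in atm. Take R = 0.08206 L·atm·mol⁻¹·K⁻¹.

ΔP ≈ -2.694 atm

Ideal: P_ideal = RT/V_m = (0.08206)(494)/0.981 = 41.3228 atm
vdW: P = RT/(V_m − b) − a/V_m² = 40.5376/0.914600 − 5.48/0.962361 = 44.3228 − 5.69433 = 38.6285 atm
ΔP = 38.6285 − 41.3228 = -2.694 atm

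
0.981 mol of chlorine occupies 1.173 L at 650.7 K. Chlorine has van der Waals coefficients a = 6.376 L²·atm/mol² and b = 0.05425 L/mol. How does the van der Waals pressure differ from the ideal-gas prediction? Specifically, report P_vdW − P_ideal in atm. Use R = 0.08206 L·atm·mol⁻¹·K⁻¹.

Ideal: P_ideal = nRT/V = (0.981)(0.08206)(650.7)/1.173 = 44.6564 atm
vdW: P = nRT/(V − nb) − a n²/V² = 52.3819/1.11978 − 6.13601/1.37593 = 46.7787 − 4.45954 = 42.3192 atm
ΔP = 42.3192 − 44.6564 = -2.337 atm

ΔP ≈ -2.337 atm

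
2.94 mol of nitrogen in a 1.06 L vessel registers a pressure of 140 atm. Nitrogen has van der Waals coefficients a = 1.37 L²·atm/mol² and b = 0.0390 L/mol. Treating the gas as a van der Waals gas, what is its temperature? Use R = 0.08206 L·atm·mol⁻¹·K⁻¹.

T ≈ 589.9 K

T = (P + a n²/V²)(V − nb)/(nR)
P + a n²/V² = 140 + (1.37)(2.94)²/(1.06)² = 150.54 atm
V − nb = 1.06 − (2.94)(0.0390) = 0.94534 L
T = (150.54)(0.94534)/((2.94)(0.08206)) = 589.9 K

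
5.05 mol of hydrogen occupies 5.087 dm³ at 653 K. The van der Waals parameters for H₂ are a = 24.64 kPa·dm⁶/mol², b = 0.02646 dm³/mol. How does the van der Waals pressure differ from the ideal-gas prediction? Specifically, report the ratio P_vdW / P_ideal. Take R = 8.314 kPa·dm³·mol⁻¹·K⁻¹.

P_vdW / P_ideal ≈ 1.022

Ideal: P_ideal = nRT/V = (5.05)(8.314)(653)/5.087 = 5389.55 kPa
vdW: P = nRT/(V − nb) − a n²/V² = 27416.7/4.95338 − 628.382/25.8776 = 5534.95 − 24.2829 = 5510.67 kPa
Ratio = 5510.67/5389.55 = 1.022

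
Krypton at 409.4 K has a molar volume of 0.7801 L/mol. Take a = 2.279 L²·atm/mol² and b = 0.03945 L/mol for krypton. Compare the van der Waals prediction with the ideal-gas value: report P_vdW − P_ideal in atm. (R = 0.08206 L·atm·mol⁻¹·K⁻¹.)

Ideal: P_ideal = RT/V_m = (0.08206)(409.4)/0.7801 = 43.0655 atm
vdW: P = RT/(V_m − b) − a/V_m² = 33.5954/0.740650 − 2.279/0.608556 = 45.3593 − 3.74493 = 41.6144 atm
ΔP = 41.6144 − 43.0655 = -1.451 atm

ΔP ≈ -1.451 atm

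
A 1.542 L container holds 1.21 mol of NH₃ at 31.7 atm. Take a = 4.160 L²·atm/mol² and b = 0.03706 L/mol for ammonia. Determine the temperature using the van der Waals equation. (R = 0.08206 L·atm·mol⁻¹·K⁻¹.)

T = (P + a n²/V²)(V − nb)/(nR)
P + a n²/V² = 31.7 + (4.160)(1.21)²/(1.542)² = 34.262 atm
V − nb = 1.542 − (1.21)(0.03706) = 1.4972 L
T = (34.262)(1.4972)/((1.21)(0.08206)) = 516.6 K

T ≈ 516.6 K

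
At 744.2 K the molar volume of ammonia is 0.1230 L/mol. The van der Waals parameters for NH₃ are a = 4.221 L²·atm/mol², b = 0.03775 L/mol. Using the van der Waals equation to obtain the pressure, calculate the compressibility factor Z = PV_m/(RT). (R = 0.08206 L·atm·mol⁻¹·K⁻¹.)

Z ≈ 0.8809

P = RT/(V_m − b) − a/V_m² = (0.08206)(744.2)/(0.1230 − 0.03775) − 4.221/(0.1230)²
  = 61.069/0.085250 − 279.00 = 716.35 − 279.00 = 437.35 atm
Z = PV_m/(RT) = (437.35)(0.1230)/((0.08206)(744.2)) = 53.794/61.069 = 0.8809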